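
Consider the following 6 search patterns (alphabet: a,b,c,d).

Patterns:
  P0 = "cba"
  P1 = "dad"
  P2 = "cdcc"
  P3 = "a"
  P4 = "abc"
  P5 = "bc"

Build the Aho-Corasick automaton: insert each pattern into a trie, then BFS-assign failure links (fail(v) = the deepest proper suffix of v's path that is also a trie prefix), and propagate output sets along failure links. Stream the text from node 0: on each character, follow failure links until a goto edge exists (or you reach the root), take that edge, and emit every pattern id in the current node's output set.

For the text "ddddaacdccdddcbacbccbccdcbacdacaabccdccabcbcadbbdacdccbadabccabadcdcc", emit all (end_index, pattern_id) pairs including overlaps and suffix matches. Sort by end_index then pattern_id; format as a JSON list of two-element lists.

Build:
Trie nodes:
  n0 'ε': a→10 b→13 c→1 d→4
  n1 'c': b→2 d→7
  n2 'cb': a→3
  n3 'cba': ·  [P0 ends]
  n4 'd': a→5
  n5 'da': d→6
  n6 'dad': ·  [P1 ends]
  n7 'cd': c→8
  n8 'cdc': c→9
  n9 'cdcc': ·  [P2 ends]
  n10 'a': b→11  [P3 ends]
  n11 'ab': c→12
  n12 'abc': ·  [P4 ends]
  n13 'b': c→14
  n14 'bc': ·  [P5 ends]

Failure links (BFS by depth):
  n1('c'): parent n0 fail=0; on 'c' 0 → fail=0;  out ∅∪∅=∅
  n4('d'): parent n0 fail=0; on 'd' 0 → fail=0;  out ∅∪∅=∅
  n10('a'): parent n0 fail=0; on 'a' 0 → fail=0;  out {3}∪∅={3}
  n13('b'): parent n0 fail=0; on 'b' 0 → fail=0;  out ∅∪∅=∅
  n2('cb'): parent n1 fail=0; on 'b' 0 → fail=13;  out ∅∪∅=∅
  n5('da'): parent n4 fail=0; on 'a' 0 → fail=10;  out ∅∪{3}={3}
  n7('cd'): parent n1 fail=0; on 'd' 0 → fail=4;  out ∅∪∅=∅
  n11('ab'): parent n10 fail=0; on 'b' 0 → fail=13;  out ∅∪∅=∅
  n14('bc'): parent n13 fail=0; on 'c' 0 → fail=1;  out {5}∪∅={5}
  n3('cba'): parent n2 fail=13; on 'a' 13→0 → fail=10;  out {0}∪{3}={0,3}
  n6('dad'): parent n5 fail=10; on 'd' 10→0 → fail=4;  out {1}∪∅={1}
  n8('cdc'): parent n7 fail=4; on 'c' 4→0 → fail=1;  out ∅∪∅=∅
  n12('abc'): parent n11 fail=13; on 'c' 13 → fail=14;  out {4}∪{5}={4,5}
  n9('cdcc'): parent n8 fail=1; on 'c' 1→0 → fail=1;  out {2}∪∅={2}

Text stream:
pos 0 'd': at 4
pos 1 'd': at 4 ·f
pos 2 'd': at 4 ·f
pos 3 'd': at 4 ·f
pos 4 'a': at 5  → match P3@[4:4]
pos 5 'a': at 10 ·f  → match P3@[5:5]
pos 6 'c': at 1 ·f
pos 7 'd': at 7
pos 8 'c': at 8
pos 9 'c': at 9  → match P2@[6:9]
pos 10 'd': at 7 ·f
pos 11 'd': at 4 ·f
pos 12 'd': at 4 ·f
pos 13 'c': at 1 ·f
pos 14 'b': at 2
pos 15 'a': at 3  → match P0@[13:15],P3@[15:15]
pos 16 'c': at 1 ·f
pos 17 'b': at 2
pos 18 'c': at 14 ·f  → match P5@[17:18]
pos 19 'c': at 1 ·f
pos 20 'b': at 2
pos 21 'c': at 14 ·f  → match P5@[20:21]
pos 22 'c': at 1 ·f
pos 23 'd': at 7
pos 24 'c': at 8
pos 25 'b': at 2 ·f
pos 26 'a': at 3  → match P0@[24:26],P3@[26:26]
pos 27 'c': at 1 ·f
pos 28 'd': at 7
pos 29 'a': at 5 ·f  → match P3@[29:29]
pos 30 'c': at 1 ·f
pos 31 'a': at 10 ·f  → match P3@[31:31]
pos 32 'a': at 10 ·f  → match P3@[32:32]
pos 33 'b': at 11
pos 34 'c': at 12  → match P4@[32:34],P5@[33:34]
pos 35 'c': at 1 ·f
pos 36 'd': at 7
pos 37 'c': at 8
pos 38 'c': at 9  → match P2@[35:38]
pos 39 'a': at 10 ·f  → match P3@[39:39]
pos 40 'b': at 11
pos 41 'c': at 12  → match P4@[39:41],P5@[40:41]
pos 42 'b': at 2 ·f
pos 43 'c': at 14 ·f  → match P5@[42:43]
pos 44 'a': at 10 ·f  → match P3@[44:44]
pos 45 'd': at 4 ·f
pos 46 'b': at 13 ·f
pos 47 'b': at 13 ·f
pos 48 'd': at 4 ·f
pos 49 'a': at 5  → match P3@[49:49]
pos 50 'c': at 1 ·f
pos 51 'd': at 7
pos 52 'c': at 8
pos 53 'c': at 9  → match P2@[50:53]
pos 54 'b': at 2 ·f
pos 55 'a': at 3  → match P0@[53:55],P3@[55:55]
pos 56 'd': at 4 ·f
pos 57 'a': at 5  → match P3@[57:57]
pos 58 'b': at 11 ·f
pos 59 'c': at 12  → match P4@[57:59],P5@[58:59]
pos 60 'c': at 1 ·f
pos 61 'a': at 10 ·f  → match P3@[61:61]
pos 62 'b': at 11
pos 63 'a': at 10 ·f  → match P3@[63:63]
pos 64 'd': at 4 ·f
pos 65 'c': at 1 ·f
pos 66 'd': at 7
pos 67 'c': at 8
pos 68 'c': at 9  → match P2@[65:68]

Result: [[4,3],[5,3],[9,2],[15,0],[15,3],[18,5],[21,5],[26,0],[26,3],[29,3],[31,3],[32,3],[34,4],[34,5],[38,2],[39,3],[41,4],[41,5],[43,5],[44,3],[49,3],[53,2],[55,0],[55,3],[57,3],[59,4],[59,5],[61,3],[63,3],[68,2]]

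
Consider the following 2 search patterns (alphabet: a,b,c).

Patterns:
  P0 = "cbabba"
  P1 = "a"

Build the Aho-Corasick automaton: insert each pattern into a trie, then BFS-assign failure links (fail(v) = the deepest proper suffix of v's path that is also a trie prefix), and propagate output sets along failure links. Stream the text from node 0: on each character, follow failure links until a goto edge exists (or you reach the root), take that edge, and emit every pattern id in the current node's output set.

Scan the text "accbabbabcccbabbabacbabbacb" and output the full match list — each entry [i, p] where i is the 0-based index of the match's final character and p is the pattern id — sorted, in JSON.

Build automaton:
Trie nodes:
  n0 'ε': a→7 c→1
  n1 'c': b→2
  n2 'cb': a→3
  n3 'cba': b→4
  n4 'cbab': b→5
  n5 'cbabb': a→6
  n6 'cbabba': ·  [P0 ends]
  n7 'a': ·  [P1 ends]

Failure links (BFS by depth):
  fail(1) 'c': from fail(0)=0 chase 'c': 0 ⇒ 0;  out=∅∪out(0)=∅
  fail(7) 'a': from fail(0)=0 chase 'a': 0 ⇒ 0;  out={1}∪out(0)={1}
  fail(2) 'cb': from fail(1)=0 chase 'b': 0 ⇒ 0;  out=∅∪out(0)=∅
  fail(3) 'cba': from fail(2)=0 chase 'a': 0 ⇒ 7;  out=∅∪out(7)={1}
  fail(4) 'cbab': from fail(3)=7 chase 'b': 7→0 ⇒ 0;  out=∅∪out(0)=∅
  fail(5) 'cbabb': from fail(4)=0 chase 'b': 0 ⇒ 0;  out=∅∪out(0)=∅
  fail(6) 'cbabba': from fail(5)=0 chase 'a': 0 ⇒ 7;  out={0}∪out(7)={0,1}

Text stream:
pos 0 'a': at 7  emit P1@[0:0]
pos 1 'c': at 1 (fail-walked)
pos 2 'c': at 1 (fail-walked)
pos 3 'b': at 2
pos 4 'a': at 3  emit P1@[4:4]
pos 5 'b': at 4
pos 6 'b': at 5
pos 7 'a': at 6  emit P0@[2:7],P1@[7:7]
pos 8 'b': at 0 (fail-walked)
pos 9 'c': at 1
pos 10 'c': at 1 (fail-walked)
pos 11 'c': at 1 (fail-walked)
pos 12 'b': at 2
pos 13 'a': at 3  emit P1@[13:13]
pos 14 'b': at 4
pos 15 'b': at 5
pos 16 'a': at 6  emit P0@[11:16],P1@[16:16]
pos 17 'b': at 0 (fail-walked)
pos 18 'a': at 7  emit P1@[18:18]
pos 19 'c': at 1 (fail-walked)
pos 20 'b': at 2
pos 21 'a': at 3  emit P1@[21:21]
pos 22 'b': at 4
pos 23 'b': at 5
pos 24 'a': at 6  emit P0@[19:24],P1@[24:24]
pos 25 'c': at 1 (fail-walked)
pos 26 'b': at 2

Result: [[0,1],[4,1],[7,0],[7,1],[13,1],[16,0],[16,1],[18,1],[21,1],[24,0],[24,1]]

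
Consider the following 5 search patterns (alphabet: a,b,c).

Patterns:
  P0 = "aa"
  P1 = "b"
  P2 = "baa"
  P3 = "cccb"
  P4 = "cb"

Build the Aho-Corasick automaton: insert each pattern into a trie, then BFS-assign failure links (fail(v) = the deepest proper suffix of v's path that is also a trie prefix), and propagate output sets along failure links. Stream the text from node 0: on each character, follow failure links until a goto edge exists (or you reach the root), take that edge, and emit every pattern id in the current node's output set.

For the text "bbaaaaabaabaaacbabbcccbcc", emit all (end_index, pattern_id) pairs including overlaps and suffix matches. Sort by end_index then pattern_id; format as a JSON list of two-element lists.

Build automaton:
Trie (insert patterns):
  0='ε' goto a→1 b→3 c→6
  1='a' goto a→2
  2='aa' goto ·  [P0 ends]
  3='b' goto a→4  [P1 ends]
  4='ba' goto a→5
  5='baa' goto ·  [P2 ends]
  6='c' goto b→10 c→7
  7='cc' goto c→8
  8='ccc' goto b→9
  9='cccb' goto ·  [P3 ends]
  10='cb' goto ·  [P4 ends]

BFS fail/out derivation:
  fail(1) 'a': from fail(0)=0 chase 'a': 0 ⇒ 0;  out=∅∪out(0)=∅
  fail(3) 'b': from fail(0)=0 chase 'b': 0 ⇒ 0;  out={1}∪out(0)={1}
  fail(6) 'c': from fail(0)=0 chase 'c': 0 ⇒ 0;  out=∅∪out(0)=∅
  fail(2) 'aa': from fail(1)=0 chase 'a': 0 ⇒ 1;  out={0}∪out(1)={0}
  fail(4) 'ba': from fail(3)=0 chase 'a': 0 ⇒ 1;  out=∅∪out(1)=∅
  fail(7) 'cc': from fail(6)=0 chase 'c': 0 ⇒ 6;  out=∅∪out(6)=∅
  fail(10) 'cb': from fail(6)=0 chase 'b': 0 ⇒ 3;  out={4}∪out(3)={1,4}
  fail(5) 'baa': from fail(4)=1 chase 'a': 1 ⇒ 2;  out={2}∪out(2)={0,2}
  fail(8) 'ccc': from fail(7)=6 chase 'c': 6 ⇒ 7;  out=∅∪out(7)=∅
  fail(9) 'cccb': from fail(8)=7 chase 'b': 7→6 ⇒ 10;  out={3}∪out(10)={1,3,4}

Scan:
pos 0 'b': at 3  → match P1@[0:0]
pos 1 'b': at 3 (via fail)  → match P1@[1:1]
pos 2 'a': at 4
pos 3 'a': at 5  → match P0@[2:3],P2@[1:3]
pos 4 'a': at 2 (via fail)  → match P0@[3:4]
pos 5 'a': at 2 (via fail)  → match P0@[4:5]
pos 6 'a': at 2 (via fail)  → match P0@[5:6]
pos 7 'b': at 3 (via fail)  → match P1@[7:7]
pos 8 'a': at 4
pos 9 'a': at 5  → match P0@[8:9],P2@[7:9]
pos 10 'b': at 3 (via fail)  → match P1@[10:10]
pos 11 'a': at 4
pos 12 'a': at 5  → match P0@[11:12],P2@[10:12]
pos 13 'a': at 2 (via fail)  → match P0@[12:13]
pos 14 'c': at 6 (via fail)
pos 15 'b': at 10  → match P1@[15:15],P4@[14:15]
pos 16 'a': at 4 (via fail)
pos 17 'b': at 3 (via fail)  → match P1@[17:17]
pos 18 'b': at 3 (via fail)  → match P1@[18:18]
pos 19 'c': at 6 (via fail)
pos 20 'c': at 7
pos 21 'c': at 8
pos 22 'b': at 9  → match P1@[22:22],P3@[19:22],P4@[21:22]
pos 23 'c': at 6 (via fail)
pos 24 'c': at 7

Matches: [[0,1],[1,1],[3,0],[3,2],[4,0],[5,0],[6,0],[7,1],[9,0],[9,2],[10,1],[12,0],[12,2],[13,0],[15,1],[15,4],[17,1],[18,1],[22,1],[22,3],[22,4]]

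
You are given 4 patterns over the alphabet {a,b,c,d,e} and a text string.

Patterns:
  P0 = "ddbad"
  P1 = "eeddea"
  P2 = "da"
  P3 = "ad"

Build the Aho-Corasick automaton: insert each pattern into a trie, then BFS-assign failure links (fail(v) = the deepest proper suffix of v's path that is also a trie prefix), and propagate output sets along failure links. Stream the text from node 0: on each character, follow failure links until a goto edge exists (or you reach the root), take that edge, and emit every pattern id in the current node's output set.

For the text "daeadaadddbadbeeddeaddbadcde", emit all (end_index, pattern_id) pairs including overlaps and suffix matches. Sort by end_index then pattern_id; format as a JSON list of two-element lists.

Build:
Trie nodes:
  0='ε' goto a→13 d→1 e→6
  1='d' goto a→12 d→2
  2='dd' goto b→3
  3='ddb' goto a→4
  4='ddba' goto d→5
  5='ddbad' goto ·  [P0 ends]
  6='e' goto e→7
  7='ee' goto d→8
  8='eed' goto d→9
  9='eedd' goto e→10
  10='eedde' goto a→11
  11='eeddea' goto ·  [P1 ends]
  12='da' goto ·  [P2 ends]
  13='a' goto d→14
  14='ad' goto ·  [P3 ends]

BFS fail/out derivation:
  n1('d'): parent n0 fail=0; on 'd' 0 → fail=0;  out ∅∪∅=∅
  n6('e'): parent n0 fail=0; on 'e' 0 → fail=0;  out ∅∪∅=∅
  n13('a'): parent n0 fail=0; on 'a' 0 → fail=0;  out ∅∪∅=∅
  n2('dd'): parent n1 fail=0; on 'd' 0 → fail=1;  out ∅∪∅=∅
  n7('ee'): parent n6 fail=0; on 'e' 0 → fail=6;  out ∅∪∅=∅
  n12('da'): parent n1 fail=0; on 'a' 0 → fail=13;  out {2}∪∅={2}
  n14('ad'): parent n13 fail=0; on 'd' 0 → fail=1;  out {3}∪∅={3}
  n3('ddb'): parent n2 fail=1; on 'b' 1→0 → fail=0;  out ∅∪∅=∅
  n8('eed'): parent n7 fail=6; on 'd' 6→0 → fail=1;  out ∅∪∅=∅
  n4('ddba'): parent n3 fail=0; on 'a' 0 → fail=13;  out ∅∪∅=∅
  n9('eedd'): parent n8 fail=1; on 'd' 1 → fail=2;  out ∅∪∅=∅
  n5('ddbad'): parent n4 fail=13; on 'd' 13 → fail=14;  out {0}∪{3}={0,3}
  n10('eedde'): parent n9 fail=2; on 'e' 2→1→0 → fail=6;  out ∅∪∅=∅
  n11('eeddea'): parent n10 fail=6; on 'a' 6→0 → fail=13;  out {1}∪∅={1}

Scan:
pos 0 'd': at 1
pos 1 'a': at 12  ** P2@[0:1]
pos 2 'e': at 6 ·f
pos 3 'a': at 13 ·f
pos 4 'd': at 14  ** P3@[3:4]
pos 5 'a': at 12 ·f  ** P2@[4:5]
pos 6 'a': at 13 ·f
pos 7 'd': at 14  ** P3@[6:7]
pos 8 'd': at 2 ·f
pos 9 'd': at 2 ·f
pos 10 'b': at 3
pos 11 'a': at 4
pos 12 'd': at 5  ** P0@[8:12],P3@[11:12]
pos 13 'b': at 0 ·f
pos 14 'e': at 6
pos 15 'e': at 7
pos 16 'd': at 8
pos 17 'd': at 9
pos 18 'e': at 10
pos 19 'a': at 11  ** P1@[14:19]
pos 20 'd': at 14 ·f  ** P3@[19:20]
pos 21 'd': at 2 ·f
pos 22 'b': at 3
pos 23 'a': at 4
pos 24 'd': at 5  ** P0@[20:24],P3@[23:24]
pos 25 'c': at 0 ·f
pos 26 'd': at 1
pos 27 'e': at 6 ·f

Matches: [[1,2],[4,3],[5,2],[7,3],[12,0],[12,3],[19,1],[20,3],[24,0],[24,3]]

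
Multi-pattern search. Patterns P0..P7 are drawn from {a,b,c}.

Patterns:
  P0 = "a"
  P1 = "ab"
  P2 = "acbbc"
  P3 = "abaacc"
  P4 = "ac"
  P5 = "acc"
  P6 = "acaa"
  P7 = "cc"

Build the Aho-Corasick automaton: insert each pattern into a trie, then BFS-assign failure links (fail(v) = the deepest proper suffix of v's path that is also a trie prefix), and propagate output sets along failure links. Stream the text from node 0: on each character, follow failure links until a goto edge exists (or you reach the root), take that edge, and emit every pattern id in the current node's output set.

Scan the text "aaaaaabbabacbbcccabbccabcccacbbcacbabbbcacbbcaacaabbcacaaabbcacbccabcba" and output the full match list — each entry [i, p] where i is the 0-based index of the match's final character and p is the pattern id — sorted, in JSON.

Construct AC machine:
Trie nodes:
  0='ε' goto a→1 c→14
  1='a' goto b→2 c→3  ←P0
  2='ab' goto a→7  ←P1
  3='ac' goto a→12 b→4 c→11  ←P4
  4='acb' goto b→5
  5='acbb' goto c→6
  6='acbbc' goto ·  ←P2
  7='aba' goto a→8
  8='abaa' goto c→9
  9='abaac' goto c→10
  10='abaacc' goto ·  ←P3
  11='acc' goto ·  ←P5
  12='aca' goto a→13
  13='acaa' goto ·  ←P6
  14='c' goto c→15
  15='cc' goto ·  ←P7

BFS fail/out derivation:
  n1('a'): parent n0 fail=0; on 'a' 0 → fail=0;  out {0}∪∅={0}
  n14('c'): parent n0 fail=0; on 'c' 0 → fail=0;  out ∅∪∅=∅
  n2('ab'): parent n1 fail=0; on 'b' 0 → fail=0;  out {1}∪∅={1}
  n3('ac'): parent n1 fail=0; on 'c' 0 → fail=14;  out {4}∪∅={4}
  n15('cc'): parent n14 fail=0; on 'c' 0 → fail=14;  out {7}∪∅={7}
  n4('acb'): parent n3 fail=14; on 'b' 14→0 → fail=0;  out ∅∪∅=∅
  n7('aba'): parent n2 fail=0; on 'a' 0 → fail=1;  out ∅∪{0}={0}
  n11('acc'): parent n3 fail=14; on 'c' 14 → fail=15;  out {5}∪{7}={5,7}
  n12('aca'): parent n3 fail=14; on 'a' 14→0 → fail=1;  out ∅∪{0}={0}
  n5('acbb'): parent n4 fail=0; on 'b' 0 → fail=0;  out ∅∪∅=∅
  n8('abaa'): parent n7 fail=1; on 'a' 1→0 → fail=1;  out ∅∪{0}={0}
  n13('acaa'): parent n12 fail=1; on 'a' 1→0 → fail=1;  out {6}∪{0}={0,6}
  n6('acbbc'): parent n5 fail=0; on 'c' 0 → fail=14;  out {2}∪∅={2}
  n9('abaac'): parent n8 fail=1; on 'c' 1 → fail=3;  out ∅∪{4}={4}
  n10('abaacc'): parent n9 fail=3; on 'c' 3 → fail=11;  out {3}∪{5,7}={3,5,7}

Scan:
[0] read 'a'  n0⇒n1  → match P0@[0:0]
[1] read 'a'  n1⇒n1 ·f  → match P0@[1:1]
[2] read 'a'  n1⇒n1 ·f  → match P0@[2:2]
[3] read 'a'  n1⇒n1 ·f  → match P0@[3:3]
[4] read 'a'  n1⇒n1 ·f  → match P0@[4:4]
[5] read 'a'  n1⇒n1 ·f  → match P0@[5:5]
[6] read 'b'  n1⇒n2  → match P1@[5:6]
[7] read 'b'  n2⇒n0 ·f
[8] read 'a'  n0⇒n1  → match P0@[8:8]
[9] read 'b'  n1⇒n2  → match P1@[8:9]
[10] read 'a'  n2⇒n7  → match P0@[10:10]
[11] read 'c'  n7⇒n3 ·f  → match P4@[10:11]
[12] read 'b'  n3⇒n4
[13] read 'b'  n4⇒n5
[14] read 'c'  n5⇒n6  → match P2@[10:14]
[15] read 'c'  n6⇒n15 ·f  → match P7@[14:15]
[16] read 'c'  n15⇒n15 ·f  → match P7@[15:16]
[17] read 'a'  n15⇒n1 ·f  → match P0@[17:17]
[18] read 'b'  n1⇒n2  → match P1@[17:18]
[19] read 'b'  n2⇒n0 ·f
[20] read 'c'  n0⇒n14
[21] read 'c'  n14⇒n15  → match P7@[20:21]
[22] read 'a'  n15⇒n1 ·f  → match P0@[22:22]
[23] read 'b'  n1⇒n2  → match P1@[22:23]
[24] read 'c'  n2⇒n14 ·f
[25] read 'c'  n14⇒n15  → match P7@[24:25]
[26] read 'c'  n15⇒n15 ·f  → match P7@[25:26]
[27] read 'a'  n15⇒n1 ·f  → match P0@[27:27]
[28] read 'c'  n1⇒n3  → match P4@[27:28]
[29] read 'b'  n3⇒n4
[30] read 'b'  n4⇒n5
[31] read 'c'  n5⇒n6  → match P2@[27:31]
[32] read 'a'  n6⇒n1 ·f  → match P0@[32:32]
[33] read 'c'  n1⇒n3  → match P4@[32:33]
[34] read 'b'  n3⇒n4
[35] read 'a'  n4⇒n1 ·f  → match P0@[35:35]
[36] read 'b'  n1⇒n2  → match P1@[35:36]
[37] read 'b'  n2⇒n0 ·f
[38] read 'b'  n0⇒n0
[39] read 'c'  n0⇒n14
[40] read 'a'  n14⇒n1 ·f  → match P0@[40:40]
[41] read 'c'  n1⇒n3  → match P4@[40:41]
[42] read 'b'  n3⇒n4
[43] read 'b'  n4⇒n5
[44] read 'c'  n5⇒n6  → match P2@[40:44]
[45] read 'a'  n6⇒n1 ·f  → match P0@[45:45]
[46] read 'a'  n1⇒n1 ·f  → match P0@[46:46]
[47] read 'c'  n1⇒n3  → match P4@[46:47]
[48] read 'a'  n3⇒n12  → match P0@[48:48]
[49] read 'a'  n12⇒n13  → match P0@[49:49],P6@[46:49]
[50] read 'b'  n13⇒n2 ·f  → match P1@[49:50]
[51] read 'b'  n2⇒n0 ·f
[52] read 'c'  n0⇒n14
[53] read 'a'  n14⇒n1 ·f  → match P0@[53:53]
[54] read 'c'  n1⇒n3  → match P4@[53:54]
[55] read 'a'  n3⇒n12  → match P0@[55:55]
[56] read 'a'  n12⇒n13  → match P0@[56:56],P6@[53:56]
[57] read 'a'  n13⇒n1 ·f  → match P0@[57:57]
[58] read 'b'  n1⇒n2  → match P1@[57:58]
[59] read 'b'  n2⇒n0 ·f
[60] read 'c'  n0⇒n14
[61] read 'a'  n14⇒n1 ·f  → match P0@[61:61]
[62] read 'c'  n1⇒n3  → match P4@[61:62]
[63] read 'b'  n3⇒n4
[64] read 'c'  n4⇒n14 ·f
[65] read 'c'  n14⇒n15  → match P7@[64:65]
[66] read 'a'  n15⇒n1 ·f  → match P0@[66:66]
[67] read 'b'  n1⇒n2  → match P1@[66:67]
[68] read 'c'  n2⇒n14 ·f
[69] read 'b'  n14⇒n0 ·f
[70] read 'a'  n0⇒n1  → match P0@[70:70]

Result: [[0,0],[1,0],[2,0],[3,0],[4,0],[5,0],[6,1],[8,0],[9,1],[10,0],[11,4],[14,2],[15,7],[16,7],[17,0],[18,1],[21,7],[22,0],[23,1],[25,7],[26,7],[27,0],[28,4],[31,2],[32,0],[33,4],[35,0],[36,1],[40,0],[41,4],[44,2],[45,0],[46,0],[47,4],[48,0],[49,0],[49,6],[50,1],[53,0],[54,4],[55,0],[56,0],[56,6],[57,0],[58,1],[61,0],[62,4],[65,7],[66,0],[67,1],[70,0]]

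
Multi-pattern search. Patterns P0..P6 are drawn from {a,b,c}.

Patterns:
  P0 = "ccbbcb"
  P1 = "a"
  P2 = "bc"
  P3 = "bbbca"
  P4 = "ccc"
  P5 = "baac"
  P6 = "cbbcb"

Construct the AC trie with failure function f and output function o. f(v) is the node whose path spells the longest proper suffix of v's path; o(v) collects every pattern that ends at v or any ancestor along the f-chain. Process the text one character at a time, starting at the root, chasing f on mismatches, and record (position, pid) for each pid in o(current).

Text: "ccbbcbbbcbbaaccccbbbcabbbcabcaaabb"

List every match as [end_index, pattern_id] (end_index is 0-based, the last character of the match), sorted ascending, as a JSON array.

Build:
Trie (insert patterns):
  n0 'ε': a→7 b→8 c→1
  n1 'c': b→18 c→2
  n2 'cc': b→3 c→14
  n3 'ccb': b→4
  n4 'ccbb': c→5
  n5 'ccbbc': b→6
  n6 'ccbbcb': ·  ←P0
  n7 'a': ·  ←P1
  n8 'b': a→15 b→10 c→9
  n9 'bc': ·  ←P2
  n10 'bb': b→11
  n11 'bbb': c→12
  n12 'bbbc': a→13
  n13 'bbbca': ·  ←P3
  n14 'ccc': ·  ←P4
  n15 'ba': a→16
  n16 'baa': c→17
  n17 'baac': ·  ←P5
  n18 'cb': b→19
  n19 'cbb': c→20
  n20 'cbbc': b→21
  n21 'cbbcb': ·  ←P6

Failure links (BFS by depth):
  n1('c'): parent n0 fail=0; on 'c' 0 → fail=0;  out ∅∪∅=∅
  n7('a'): parent n0 fail=0; on 'a' 0 → fail=0;  out {1}∪∅={1}
  n8('b'): parent n0 fail=0; on 'b' 0 → fail=0;  out ∅∪∅=∅
  n2('cc'): parent n1 fail=0; on 'c' 0 → fail=1;  out ∅∪∅=∅
  n9('bc'): parent n8 fail=0; on 'c' 0 → fail=1;  out {2}∪∅={2}
  n10('bb'): parent n8 fail=0; on 'b' 0 → fail=8;  out ∅∪∅=∅
  n15('ba'): parent n8 fail=0; on 'a' 0 → fail=7;  out ∅∪{1}={1}
  n18('cb'): parent n1 fail=0; on 'b' 0 → fail=8;  out ∅∪∅=∅
  n3('ccb'): parent n2 fail=1; on 'b' 1 → fail=18;  out ∅∪∅=∅
  n11('bbb'): parent n10 fail=8; on 'b' 8 → fail=10;  out ∅∪∅=∅
  n14('ccc'): parent n2 fail=1; on 'c' 1 → fail=2;  out {4}∪∅={4}
  n16('baa'): parent n15 fail=7; on 'a' 7→0 → fail=7;  out ∅∪{1}={1}
  n19('cbb'): parent n18 fail=8; on 'b' 8 → fail=10;  out ∅∪∅=∅
  n4('ccbb'): parent n3 fail=18; on 'b' 18 → fail=19;  out ∅∪∅=∅
  n12('bbbc'): parent n11 fail=10; on 'c' 10→8 → fail=9;  out ∅∪{2}={2}
  n17('baac'): parent n16 fail=7; on 'c' 7→0 → fail=1;  out {5}∪∅={5}
  n20('cbbc'): parent n19 fail=10; on 'c' 10→8 → fail=9;  out ∅∪{2}={2}
  n5('ccbbc'): parent n4 fail=19; on 'c' 19 → fail=20;  out ∅∪{2}={2}
  n13('bbbca'): parent n12 fail=9; on 'a' 9→1→0 → fail=7;  out {3}∪{1}={1,3}
  n21('cbbcb'): parent n20 fail=9; on 'b' 9→1 → fail=18;  out {6}∪∅={6}
  n6('ccbbcb'): parent n5 fail=20; on 'b' 20 → fail=21;  out {0}∪{6}={0,6}

Run:
[0] read 'c'  n0⇒n1
[1] read 'c'  n1⇒n2
[2] read 'b'  n2⇒n3
[3] read 'b'  n3⇒n4
[4] read 'c'  n4⇒n5  emit P2@[3:4]
[5] read 'b'  n5⇒n6  emit P0@[0:5],P6@[1:5]
[6] read 'b'  n6⇒n19 (fail-walked)
[7] read 'b'  n19⇒n11 (fail-walked)
[8] read 'c'  n11⇒n12  emit P2@[7:8]
[9] read 'b'  n12⇒n18 (fail-walked)
[10] read 'b'  n18⇒n19
[11] read 'a'  n19⇒n15 (fail-walked)  emit P1@[11:11]
[12] read 'a'  n15⇒n16  emit P1@[12:12]
[13] read 'c'  n16⇒n17  emit P5@[10:13]
[14] read 'c'  n17⇒n2 (fail-walked)
[15] read 'c'  n2⇒n14  emit P4@[13:15]
[16] read 'c'  n14⇒n14 (fail-walked)  emit P4@[14:16]
[17] read 'b'  n14⇒n3 (fail-walked)
[18] read 'b'  n3⇒n4
[19] read 'b'  n4⇒n11 (fail-walked)
[20] read 'c'  n11⇒n12  emit P2@[19:20]
[21] read 'a'  n12⇒n13  emit P1@[21:21],P3@[17:21]
[22] read 'b'  n13⇒n8 (fail-walked)
[23] read 'b'  n8⇒n10
[24] read 'b'  n10⇒n11
[25] read 'c'  n11⇒n12  emit P2@[24:25]
[26] read 'a'  n12⇒n13  emit P1@[26:26],P3@[22:26]
[27] read 'b'  n13⇒n8 (fail-walked)
[28] read 'c'  n8⇒n9  emit P2@[27:28]
[29] read 'a'  n9⇒n7 (fail-walked)  emit P1@[29:29]
[30] read 'a'  n7⇒n7 (fail-walked)  emit P1@[30:30]
[31] read 'a'  n7⇒n7 (fail-walked)  emit P1@[31:31]
[32] read 'b'  n7⇒n8 (fail-walked)
[33] read 'b'  n8⇒n10

All matches (sorted): [[4,2],[5,0],[5,6],[8,2],[11,1],[12,1],[13,5],[15,4],[16,4],[20,2],[21,1],[21,3],[25,2],[26,1],[26,3],[28,2],[29,1],[30,1],[31,1]]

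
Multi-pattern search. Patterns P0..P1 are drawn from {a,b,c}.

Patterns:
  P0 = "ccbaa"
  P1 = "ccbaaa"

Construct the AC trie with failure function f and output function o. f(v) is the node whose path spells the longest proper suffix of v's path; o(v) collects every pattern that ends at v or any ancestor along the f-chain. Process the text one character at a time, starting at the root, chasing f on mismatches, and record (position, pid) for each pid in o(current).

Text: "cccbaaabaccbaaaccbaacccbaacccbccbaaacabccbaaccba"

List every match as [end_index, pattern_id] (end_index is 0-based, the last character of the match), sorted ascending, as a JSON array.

Build:
Trie nodes:
  n0 'ε': c→1
  n1 'c': c→2
  n2 'cc': b→3
  n3 'ccb': a→4
  n4 'ccba': a→5
  n5 'ccbaa': a→6  ←P0
  n6 'ccbaaa': ·  ←P1

Failure links (BFS by depth):
  n1('c'): parent n0 fail=0; on 'c' 0 → fail=0;  out ∅∪∅=∅
  n2('cc'): parent n1 fail=0; on 'c' 0 → fail=1;  out ∅∪∅=∅
  n3('ccb'): parent n2 fail=1; on 'b' 1→0 → fail=0;  out ∅∪∅=∅
  n4('ccba'): parent n3 fail=0; on 'a' 0 → fail=0;  out ∅∪∅=∅
  n5('ccbaa'): parent n4 fail=0; on 'a' 0 → fail=0;  out {0}∪∅={0}
  n6('ccbaaa'): parent n5 fail=0; on 'a' 0 → fail=0;  out {1}∪∅={1}

Scan:
i=0 'c': node 0→1
i=1 'c': node 1→2
i=2 'c': node 2→2 (via fail)
i=3 'b': node 2→3
i=4 'a': node 3→4
i=5 'a': node 4→5  ** P0@[1:5]
i=6 'a': node 5→6  ** P1@[1:6]
i=7 'b': node 6→0 (via fail)
i=8 'a': node 0→0
i=9 'c': node 0→1
i=10 'c': node 1→2
i=11 'b': node 2→3
i=12 'a': node 3→4
i=13 'a': node 4→5  ** P0@[9:13]
i=14 'a': node 5→6  ** P1@[9:14]
i=15 'c': node 6→1 (via fail)
i=16 'c': node 1→2
i=17 'b': node 2→3
i=18 'a': node 3→4
i=19 'a': node 4→5  ** P0@[15:19]
i=20 'c': node 5→1 (via fail)
i=21 'c': node 1→2
i=22 'c': node 2→2 (via fail)
i=23 'b': node 2→3
i=24 'a': node 3→4
i=25 'a': node 4→5  ** P0@[21:25]
i=26 'c': node 5→1 (via fail)
i=27 'c': node 1→2
i=28 'c': node 2→2 (via fail)
i=29 'b': node 2→3
i=30 'c': node 3→1 (via fail)
i=31 'c': node 1→2
i=32 'b': node 2→3
i=33 'a': node 3→4
i=34 'a': node 4→5  ** P0@[30:34]
i=35 'a': node 5→6  ** P1@[30:35]
i=36 'c': node 6→1 (via fail)
i=37 'a': node 1→0 (via fail)
i=38 'b': node 0→0
i=39 'c': node 0→1
i=40 'c': node 1→2
i=41 'b': node 2→3
i=42 'a': node 3→4
i=43 'a': node 4→5  ** P0@[39:43]
i=44 'c': node 5→1 (via fail)
i=45 'c': node 1→2
i=46 'b': node 2→3
i=47 'a': node 3→4

All matches (sorted): [[5,0],[6,1],[13,0],[14,1],[19,0],[25,0],[34,0],[35,1],[43,0]]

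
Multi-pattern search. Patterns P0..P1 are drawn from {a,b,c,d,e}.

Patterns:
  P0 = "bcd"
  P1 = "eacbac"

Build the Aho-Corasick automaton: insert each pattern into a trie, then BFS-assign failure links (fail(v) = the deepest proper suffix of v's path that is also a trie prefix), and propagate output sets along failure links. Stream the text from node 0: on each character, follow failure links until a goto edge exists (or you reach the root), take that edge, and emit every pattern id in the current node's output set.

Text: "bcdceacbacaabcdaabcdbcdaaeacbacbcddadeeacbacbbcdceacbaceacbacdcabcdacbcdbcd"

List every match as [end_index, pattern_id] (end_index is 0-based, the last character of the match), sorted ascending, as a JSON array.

Construct AC machine:
Trie (insert patterns):
  n0 'ε': b→1 e→4
  n1 'b': c→2
  n2 'bc': d→3
  n3 'bcd': ·  ←P0
  n4 'e': a→5
  n5 'ea': c→6
  n6 'eac': b→7
  n7 'eacb': a→8
  n8 'eacba': c→9
  n9 'eacbac': ·  ←P1

Failure links (BFS by depth):
  n1('b'): parent n0 fail=0; on 'b' 0 → fail=0;  out ∅∪∅=∅
  n4('e'): parent n0 fail=0; on 'e' 0 → fail=0;  out ∅∪∅=∅
  n2('bc'): parent n1 fail=0; on 'c' 0 → fail=0;  out ∅∪∅=∅
  n5('ea'): parent n4 fail=0; on 'a' 0 → fail=0;  out ∅∪∅=∅
  n3('bcd'): parent n2 fail=0; on 'd' 0 → fail=0;  out {0}∪∅={0}
  n6('eac'): parent n5 fail=0; on 'c' 0 → fail=0;  out ∅∪∅=∅
  n7('eacb'): parent n6 fail=0; on 'b' 0 → fail=1;  out ∅∪∅=∅
  n8('eacba'): parent n7 fail=1; on 'a' 1→0 → fail=0;  out ∅∪∅=∅
  n9('eacbac'): parent n8 fail=0; on 'c' 0 → fail=0;  out {1}∪∅={1}

Scan:
i=0 'b': node 0→1
i=1 'c': node 1→2
i=2 'd': node 2→3  emit P0@[0:2]
i=3 'c': node 3→0 (via fail)
i=4 'e': node 0→4
i=5 'a': node 4→5
i=6 'c': node 5→6
i=7 'b': node 6→7
i=8 'a': node 7→8
i=9 'c': node 8→9  emit P1@[4:9]
i=10 'a': node 9→0 (via fail)
i=11 'a': node 0→0
i=12 'b': node 0→1
i=13 'c': node 1→2
i=14 'd': node 2→3  emit P0@[12:14]
i=15 'a': node 3→0 (via fail)
i=16 'a': node 0→0
i=17 'b': node 0→1
i=18 'c': node 1→2
i=19 'd': node 2→3  emit P0@[17:19]
i=20 'b': node 3→1 (via fail)
i=21 'c': node 1→2
i=22 'd': node 2→3  emit P0@[20:22]
i=23 'a': node 3→0 (via fail)
i=24 'a': node 0→0
i=25 'e': node 0→4
i=26 'a': node 4→5
i=27 'c': node 5→6
i=28 'b': node 6→7
i=29 'a': node 7→8
i=30 'c': node 8→9  emit P1@[25:30]
i=31 'b': node 9→1 (via fail)
i=32 'c': node 1→2
i=33 'd': node 2→3  emit P0@[31:33]
i=34 'd': node 3→0 (via fail)
i=35 'a': node 0→0
i=36 'd': node 0→0
i=37 'e': node 0→4
i=38 'e': node 4→4 (via fail)
i=39 'a': node 4→5
i=40 'c': node 5→6
i=41 'b': node 6→7
i=42 'a': node 7→8
i=43 'c': node 8→9  emit P1@[38:43]
i=44 'b': node 9→1 (via fail)
i=45 'b': node 1→1 (via fail)
i=46 'c': node 1→2
i=47 'd': node 2→3  emit P0@[45:47]
i=48 'c': node 3→0 (via fail)
i=49 'e': node 0→4
i=50 'a': node 4→5
i=51 'c': node 5→6
i=52 'b': node 6→7
i=53 'a': node 7→8
i=54 'c': node 8→9  emit P1@[49:54]
i=55 'e': node 9→4 (via fail)
i=56 'a': node 4→5
i=57 'c': node 5→6
i=58 'b': node 6→7
i=59 'a': node 7→8
i=60 'c': node 8→9  emit P1@[55:60]
i=61 'd': node 9→0 (via fail)
i=62 'c': node 0→0
i=63 'a': node 0→0
i=64 'b': node 0→1
i=65 'c': node 1→2
i=66 'd': node 2→3  emit P0@[64:66]
i=67 'a': node 3→0 (via fail)
i=68 'c': node 0→0
i=69 'b': node 0→1
i=70 'c': node 1→2
i=71 'd': node 2→3  emit P0@[69:71]
i=72 'b': node 3→1 (via fail)
i=73 'c': node 1→2
i=74 'd': node 2→3  emit P0@[72:74]

Result: [[2,0],[9,1],[14,0],[19,0],[22,0],[30,1],[33,0],[43,1],[47,0],[54,1],[60,1],[66,0],[71,0],[74,0]]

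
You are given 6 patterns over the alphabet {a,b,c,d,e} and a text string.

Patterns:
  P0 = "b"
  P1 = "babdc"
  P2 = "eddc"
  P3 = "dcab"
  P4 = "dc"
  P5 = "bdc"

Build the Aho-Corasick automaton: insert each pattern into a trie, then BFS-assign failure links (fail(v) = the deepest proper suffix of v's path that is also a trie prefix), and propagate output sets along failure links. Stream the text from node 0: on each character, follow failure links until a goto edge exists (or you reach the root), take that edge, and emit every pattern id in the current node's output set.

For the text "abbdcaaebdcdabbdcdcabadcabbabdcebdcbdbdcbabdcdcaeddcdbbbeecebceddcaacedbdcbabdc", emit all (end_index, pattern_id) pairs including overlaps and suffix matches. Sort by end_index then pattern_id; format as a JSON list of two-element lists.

Build automaton:
Trie nodes:
  n0 'ε': b→1 d→10 e→6
  n1 'b': a→2 d→14  [P0 ends]
  n2 'ba': b→3
  n3 'bab': d→4
  n4 'babd': c→5
  n5 'babdc': ·  [P1 ends]
  n6 'e': d→7
  n7 'ed': d→8
  n8 'edd': c→9
  n9 'eddc': ·  [P2 ends]
  n10 'd': c→11
  n11 'dc': a→12  [P4 ends]
  n12 'dca': b→13
  n13 'dcab': ·  [P3 ends]
  n14 'bd': c→15
  n15 'bdc': ·  [P5 ends]

Failure links (BFS by depth):
  fail(1) 'b': from fail(0)=0 chase 'b': 0 ⇒ 0;  out={0}∪out(0)={0}
  fail(6) 'e': from fail(0)=0 chase 'e': 0 ⇒ 0;  out=∅∪out(0)=∅
  fail(10) 'd': from fail(0)=0 chase 'd': 0 ⇒ 0;  out=∅∪out(0)=∅
  fail(2) 'ba': from fail(1)=0 chase 'a': 0 ⇒ 0;  out=∅∪out(0)=∅
  fail(7) 'ed': from fail(6)=0 chase 'd': 0 ⇒ 10;  out=∅∪out(10)=∅
  fail(11) 'dc': from fail(10)=0 chase 'c': 0 ⇒ 0;  out={4}∪out(0)={4}
  fail(14) 'bd': from fail(1)=0 chase 'd': 0 ⇒ 10;  out=∅∪out(10)=∅
  fail(3) 'bab': from fail(2)=0 chase 'b': 0 ⇒ 1;  out=∅∪out(1)={0}
  fail(8) 'edd': from fail(7)=10 chase 'd': 10→0 ⇒ 10;  out=∅∪out(10)=∅
  fail(12) 'dca': from fail(11)=0 chase 'a': 0 ⇒ 0;  out=∅∪out(0)=∅
  fail(15) 'bdc': from fail(14)=10 chase 'c': 10 ⇒ 11;  out={5}∪out(11)={4,5}
  fail(4) 'babd': from fail(3)=1 chase 'd': 1 ⇒ 14;  out=∅∪out(14)=∅
  fail(9) 'eddc': from fail(8)=10 chase 'c': 10 ⇒ 11;  out={2}∪out(11)={2,4}
  fail(13) 'dcab': from fail(12)=0 chase 'b': 0 ⇒ 1;  out={3}∪out(1)={0,3}
  fail(5) 'babdc': from fail(4)=14 chase 'c': 14 ⇒ 15;  out={1}∪out(15)={1,4,5}

Run:
pos 0 'a': at 0
pos 1 'b': at 1  ** P0@[1:1]
pos 2 'b': at 1 ·f  ** P0@[2:2]
pos 3 'd': at 14
pos 4 'c': at 15  ** P4@[3:4],P5@[2:4]
pos 5 'a': at 12 ·f
pos 6 'a': at 0 ·f
pos 7 'e': at 6
pos 8 'b': at 1 ·f  ** P0@[8:8]
pos 9 'd': at 14
pos 10 'c': at 15  ** P4@[9:10],P5@[8:10]
pos 11 'd': at 10 ·f
pos 12 'a': at 0 ·f
pos 13 'b': at 1  ** P0@[13:13]
pos 14 'b': at 1 ·f  ** P0@[14:14]
pos 15 'd': at 14
pos 16 'c': at 15  ** P4@[15:16],P5@[14:16]
pos 17 'd': at 10 ·f
pos 18 'c': at 11  ** P4@[17:18]
pos 19 'a': at 12
pos 20 'b': at 13  ** P0@[20:20],P3@[17:20]
pos 21 'a': at 2 ·f
pos 22 'd': at 10 ·f
pos 23 'c': at 11  ** P4@[22:23]
pos 24 'a': at 12
pos 25 'b': at 13  ** P0@[25:25],P3@[22:25]
pos 26 'b': at 1 ·f  ** P0@[26:26]
pos 27 'a': at 2
pos 28 'b': at 3  ** P0@[28:28]
pos 29 'd': at 4
pos 30 'c': at 5  ** P1@[26:30],P4@[29:30],P5@[28:30]
pos 31 'e': at 6 ·f
pos 32 'b': at 1 ·f  ** P0@[32:32]
pos 33 'd': at 14
pos 34 'c': at 15  ** P4@[33:34],P5@[32:34]
pos 35 'b': at 1 ·f  ** P0@[35:35]
pos 36 'd': at 14
pos 37 'b': at 1 ·f  ** P0@[37:37]
pos 38 'd': at 14
pos 39 'c': at 15  ** P4@[38:39],P5@[37:39]
pos 40 'b': at 1 ·f  ** P0@[40:40]
pos 41 'a': at 2
pos 42 'b': at 3  ** P0@[42:42]
pos 43 'd': at 4
pos 44 'c': at 5  ** P1@[40:44],P4@[43:44],P5@[42:44]
pos 45 'd': at 10 ·f
pos 46 'c': at 11  ** P4@[45:46]
pos 47 'a': at 12
pos 48 'e': at 6 ·f
pos 49 'd': at 7
pos 50 'd': at 8
pos 51 'c': at 9  ** P2@[48:51],P4@[50:51]
pos 52 'd': at 10 ·f
pos 53 'b': at 1 ·f  ** P0@[53:53]
pos 54 'b': at 1 ·f  ** P0@[54:54]
pos 55 'b': at 1 ·f  ** P0@[55:55]
pos 56 'e': at 6 ·f
pos 57 'e': at 6 ·f
pos 58 'c': at 0 ·f
pos 59 'e': at 6
pos 60 'b': at 1 ·f  ** P0@[60:60]
pos 61 'c': at 0 ·f
pos 62 'e': at 6
pos 63 'd': at 7
pos 64 'd': at 8
pos 65 'c': at 9  ** P2@[62:65],P4@[64:65]
pos 66 'a': at 12 ·f
pos 67 'a': at 0 ·f
pos 68 'c': at 0
pos 69 'e': at 6
pos 70 'd': at 7
pos 71 'b': at 1 ·f  ** P0@[71:71]
pos 72 'd': at 14
pos 73 'c': at 15  ** P4@[72:73],P5@[71:73]
pos 74 'b': at 1 ·f  ** P0@[74:74]
pos 75 'a': at 2
pos 76 'b': at 3  ** P0@[76:76]
pos 77 'd': at 4
pos 78 'c': at 5  ** P1@[74:78],P4@[77:78],P5@[76:78]

Result: [[1,0],[2,0],[4,4],[4,5],[8,0],[10,4],[10,5],[13,0],[14,0],[16,4],[16,5],[18,4],[20,0],[20,3],[23,4],[25,0],[25,3],[26,0],[28,0],[30,1],[30,4],[30,5],[32,0],[34,4],[34,5],[35,0],[37,0],[39,4],[39,5],[40,0],[42,0],[44,1],[44,4],[44,5],[46,4],[51,2],[51,4],[53,0],[54,0],[55,0],[60,0],[65,2],[65,4],[71,0],[73,4],[73,5],[74,0],[76,0],[78,1],[78,4],[78,5]]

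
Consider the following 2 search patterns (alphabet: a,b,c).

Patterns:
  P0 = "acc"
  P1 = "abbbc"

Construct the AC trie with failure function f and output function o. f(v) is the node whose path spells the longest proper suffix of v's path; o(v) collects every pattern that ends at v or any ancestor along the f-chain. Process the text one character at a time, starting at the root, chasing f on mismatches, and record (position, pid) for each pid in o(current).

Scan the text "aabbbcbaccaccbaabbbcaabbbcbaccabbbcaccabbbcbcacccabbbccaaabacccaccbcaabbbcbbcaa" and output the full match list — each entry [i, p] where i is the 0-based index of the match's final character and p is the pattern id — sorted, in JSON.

Build automaton:
Trie (insert patterns):
  n0 'ε': a→1
  n1 'a': b→4 c→2
  n2 'ac': c→3
  n3 'acc': ·  [P0 ends]
  n4 'ab': b→5
  n5 'abb': b→6
  n6 'abbb': c→7
  n7 'abbbc': ·  [P1 ends]

BFS fail/out derivation:
  n1('a'): parent n0 fail=0; on 'a' 0 → fail=0;  out ∅∪∅=∅
  n2('ac'): parent n1 fail=0; on 'c' 0 → fail=0;  out ∅∪∅=∅
  n4('ab'): parent n1 fail=0; on 'b' 0 → fail=0;  out ∅∪∅=∅
  n3('acc'): parent n2 fail=0; on 'c' 0 → fail=0;  out {0}∪∅={0}
  n5('abb'): parent n4 fail=0; on 'b' 0 → fail=0;  out ∅∪∅=∅
  n6('abbb'): parent n5 fail=0; on 'b' 0 → fail=0;  out ∅∪∅=∅
  n7('abbbc'): parent n6 fail=0; on 'c' 0 → fail=0;  out {1}∪∅={1}

Scan:
[0] read 'a'  n0⇒n1
[1] read 'a'  n1⇒n1 (via fail)
[2] read 'b'  n1⇒n4
[3] read 'b'  n4⇒n5
[4] read 'b'  n5⇒n6
[5] read 'c'  n6⇒n7  → match P1@[1:5]
[6] read 'b'  n7⇒n0 (via fail)
[7] read 'a'  n0⇒n1
[8] read 'c'  n1⇒n2
[9] read 'c'  n2⇒n3  → match P0@[7:9]
[10] read 'a'  n3⇒n1 (via fail)
[11] read 'c'  n1⇒n2
[12] read 'c'  n2⇒n3  → match P0@[10:12]
[13] read 'b'  n3⇒n0 (via fail)
[14] read 'a'  n0⇒n1
[15] read 'a'  n1⇒n1 (via fail)
[16] read 'b'  n1⇒n4
[17] read 'b'  n4⇒n5
[18] read 'b'  n5⇒n6
[19] read 'c'  n6⇒n7  → match P1@[15:19]
[20] read 'a'  n7⇒n1 (via fail)
[21] read 'a'  n1⇒n1 (via fail)
[22] read 'b'  n1⇒n4
[23] read 'b'  n4⇒n5
[24] read 'b'  n5⇒n6
[25] read 'c'  n6⇒n7  → match P1@[21:25]
[26] read 'b'  n7⇒n0 (via fail)
[27] read 'a'  n0⇒n1
[28] read 'c'  n1⇒n2
[29] read 'c'  n2⇒n3  → match P0@[27:29]
[30] read 'a'  n3⇒n1 (via fail)
[31] read 'b'  n1⇒n4
[32] read 'b'  n4⇒n5
[33] read 'b'  n5⇒n6
[34] read 'c'  n6⇒n7  → match P1@[30:34]
[35] read 'a'  n7⇒n1 (via fail)
[36] read 'c'  n1⇒n2
[37] read 'c'  n2⇒n3  → match P0@[35:37]
[38] read 'a'  n3⇒n1 (via fail)
[39] read 'b'  n1⇒n4
[40] read 'b'  n4⇒n5
[41] read 'b'  n5⇒n6
[42] read 'c'  n6⇒n7  → match P1@[38:42]
[43] read 'b'  n7⇒n0 (via fail)
[44] read 'c'  n0⇒n0
[45] read 'a'  n0⇒n1
[46] read 'c'  n1⇒n2
[47] read 'c'  n2⇒n3  → match P0@[45:47]
[48] read 'c'  n3⇒n0 (via fail)
[49] read 'a'  n0⇒n1
[50] read 'b'  n1⇒n4
[51] read 'b'  n4⇒n5
[52] read 'b'  n5⇒n6
[53] read 'c'  n6⇒n7  → match P1@[49:53]
[54] read 'c'  n7⇒n0 (via fail)
[55] read 'a'  n0⇒n1
[56] read 'a'  n1⇒n1 (via fail)
[57] read 'a'  n1⇒n1 (via fail)
[58] read 'b'  n1⇒n4
[59] read 'a'  n4⇒n1 (via fail)
[60] read 'c'  n1⇒n2
[61] read 'c'  n2⇒n3  → match P0@[59:61]
[62] read 'c'  n3⇒n0 (via fail)
[63] read 'a'  n0⇒n1
[64] read 'c'  n1⇒n2
[65] read 'c'  n2⇒n3  → match P0@[63:65]
[66] read 'b'  n3⇒n0 (via fail)
[67] read 'c'  n0⇒n0
[68] read 'a'  n0⇒n1
[69] read 'a'  n1⇒n1 (via fail)
[70] read 'b'  n1⇒n4
[71] read 'b'  n4⇒n5
[72] read 'b'  n5⇒n6
[73] read 'c'  n6⇒n7  → match P1@[69:73]
[74] read 'b'  n7⇒n0 (via fail)
[75] read 'b'  n0⇒n0
[76] read 'c'  n0⇒n0
[77] read 'a'  n0⇒n1
[78] read 'a'  n1⇒n1 (via fail)

Result: [[5,1],[9,0],[12,0],[19,1],[25,1],[29,0],[34,1],[37,0],[42,1],[47,0],[53,1],[61,0],[65,0],[73,1]]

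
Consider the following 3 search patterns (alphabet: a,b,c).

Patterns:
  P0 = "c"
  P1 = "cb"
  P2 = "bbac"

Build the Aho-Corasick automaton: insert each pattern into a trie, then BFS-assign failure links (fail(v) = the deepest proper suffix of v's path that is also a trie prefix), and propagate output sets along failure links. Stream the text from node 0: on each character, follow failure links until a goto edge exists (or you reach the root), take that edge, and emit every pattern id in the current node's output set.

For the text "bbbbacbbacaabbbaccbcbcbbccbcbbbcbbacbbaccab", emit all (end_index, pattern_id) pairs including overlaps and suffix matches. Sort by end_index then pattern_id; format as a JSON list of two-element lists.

Build:
Trie (insert patterns):
  n0 'ε': b→3 c→1
  n1 'c': b→2  [P0 ends]
  n2 'cb': ·  [P1 ends]
  n3 'b': b→4
  n4 'bb': a→5
  n5 'bba': c→6
  n6 'bbac': ·  [P2 ends]

Failure links (BFS by depth):
  fail(1) 'c': from fail(0)=0 chase 'c': 0 ⇒ 0;  out={0}∪out(0)={0}
  fail(3) 'b': from fail(0)=0 chase 'b': 0 ⇒ 0;  out=∅∪out(0)=∅
  fail(2) 'cb': from fail(1)=0 chase 'b': 0 ⇒ 3;  out={1}∪out(3)={1}
  fail(4) 'bb': from fail(3)=0 chase 'b': 0 ⇒ 3;  out=∅∪out(3)=∅
  fail(5) 'bba': from fail(4)=3 chase 'a': 3→0 ⇒ 0;  out=∅∪out(0)=∅
  fail(6) 'bbac': from fail(5)=0 chase 'c': 0 ⇒ 1;  out={2}∪out(1)={0,2}

Scan:
[0] read 'b'  n0⇒n3
[1] read 'b'  n3⇒n4
[2] read 'b'  n4⇒n4 (fail-walked)
[3] read 'b'  n4⇒n4 (fail-walked)
[4] read 'a'  n4⇒n5
[5] read 'c'  n5⇒n6  ** P0@[5:5],P2@[2:5]
[6] read 'b'  n6⇒n2 (fail-walked)  ** P1@[5:6]
[7] read 'b'  n2⇒n4 (fail-walked)
[8] read 'a'  n4⇒n5
[9] read 'c'  n5⇒n6  ** P0@[9:9],P2@[6:9]
[10] read 'a'  n6⇒n0 (fail-walked)
[11] read 'a'  n0⇒n0
[12] read 'b'  n0⇒n3
[13] read 'b'  n3⇒n4
[14] read 'b'  n4⇒n4 (fail-walked)
[15] read 'a'  n4⇒n5
[16] read 'c'  n5⇒n6  ** P0@[16:16],P2@[13:16]
[17] read 'c'  n6⇒n1 (fail-walked)  ** P0@[17:17]
[18] read 'b'  n1⇒n2  ** P1@[17:18]
[19] read 'c'  n2⇒n1 (fail-walked)  ** P0@[19:19]
[20] read 'b'  n1⇒n2  ** P1@[19:20]
[21] read 'c'  n2⇒n1 (fail-walked)  ** P0@[21:21]
[22] read 'b'  n1⇒n2  ** P1@[21:22]
[23] read 'b'  n2⇒n4 (fail-walked)
[24] read 'c'  n4⇒n1 (fail-walked)  ** P0@[24:24]
[25] read 'c'  n1⇒n1 (fail-walked)  ** P0@[25:25]
[26] read 'b'  n1⇒n2  ** P1@[25:26]
[27] read 'c'  n2⇒n1 (fail-walked)  ** P0@[27:27]
[28] read 'b'  n1⇒n2  ** P1@[27:28]
[29] read 'b'  n2⇒n4 (fail-walked)
[30] read 'b'  n4⇒n4 (fail-walked)
[31] read 'c'  n4⇒n1 (fail-walked)  ** P0@[31:31]
[32] read 'b'  n1⇒n2  ** P1@[31:32]
[33] read 'b'  n2⇒n4 (fail-walked)
[34] read 'a'  n4⇒n5
[35] read 'c'  n5⇒n6  ** P0@[35:35],P2@[32:35]
[36] read 'b'  n6⇒n2 (fail-walked)  ** P1@[35:36]
[37] read 'b'  n2⇒n4 (fail-walked)
[38] read 'a'  n4⇒n5
[39] read 'c'  n5⇒n6  ** P0@[39:39],P2@[36:39]
[40] read 'c'  n6⇒n1 (fail-walked)  ** P0@[40:40]
[41] read 'a'  n1⇒n0 (fail-walked)
[42] read 'b'  n0⇒n3

All matches (sorted): [[5,0],[5,2],[6,1],[9,0],[9,2],[16,0],[16,2],[17,0],[18,1],[19,0],[20,1],[21,0],[22,1],[24,0],[25,0],[26,1],[27,0],[28,1],[31,0],[32,1],[35,0],[35,2],[36,1],[39,0],[39,2],[40,0]]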